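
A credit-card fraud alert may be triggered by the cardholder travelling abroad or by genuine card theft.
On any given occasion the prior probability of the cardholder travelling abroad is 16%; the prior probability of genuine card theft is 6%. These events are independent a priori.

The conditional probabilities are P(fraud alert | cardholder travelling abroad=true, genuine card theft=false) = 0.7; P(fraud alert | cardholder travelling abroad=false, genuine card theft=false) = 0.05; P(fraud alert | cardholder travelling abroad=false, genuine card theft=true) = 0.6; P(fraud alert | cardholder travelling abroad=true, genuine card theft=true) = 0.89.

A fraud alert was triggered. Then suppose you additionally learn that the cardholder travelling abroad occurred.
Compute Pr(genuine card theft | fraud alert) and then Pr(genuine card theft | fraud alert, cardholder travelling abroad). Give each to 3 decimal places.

Pr(genuine card theft | fraud alert) ≈ 0.211; Pr(genuine card theft | fraud alert, cardholder travelling abroad) ≈ 0.075

By total probability over the 4 (cardholder travelling abroad, genuine card theft) configurations:
  P(fraud alert) = 0.05*0.84*0.94 + 0.6*0.84*0.06 + 0.7*0.16*0.94 + 0.89*0.16*0.06
        = 0.039480 + 0.030240 + 0.105280 + 0.008544 = 0.183544
The terms with genuine card theft present sum to 0.038784, so
  P(genuine card theft | fraud alert) = 0.038784 / 0.183544 ≈ 0.211

With the extra evidence:
Sum P(fraud alert|·) weighted by the priors over both values of genuine card theft:
  P(fraud alert | cardholder travelling abroad) = 0.7*0.94 + 0.89*0.06
        = 0.658000 + 0.053400 = 0.711400
Configurations with genuine card theft contribute 0.053400, so
  P(genuine card theft | fraud alert, cardholder travelling abroad) = 0.053400 / 0.711400 ≈ 0.075
The drop from 0.211 to 0.075 is the explaining-away (discounting) effect.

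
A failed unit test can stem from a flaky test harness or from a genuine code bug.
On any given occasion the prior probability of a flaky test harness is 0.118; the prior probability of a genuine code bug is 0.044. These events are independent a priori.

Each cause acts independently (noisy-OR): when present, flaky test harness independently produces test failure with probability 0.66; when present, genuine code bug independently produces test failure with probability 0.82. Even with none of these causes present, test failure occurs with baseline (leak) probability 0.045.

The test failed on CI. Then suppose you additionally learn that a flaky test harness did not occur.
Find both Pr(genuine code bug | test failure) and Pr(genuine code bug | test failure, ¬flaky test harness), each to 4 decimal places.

Pr(genuine code bug | test failure) ≈ 0.2450; Pr(genuine code bug | test failure, ¬flaky test harness) ≈ 0.4586

Under noisy-OR, P(test failure | causes) = 1 − (1−0.045)·∏(1−qᵢ) over the active causes.
For the numerator, keep only genuine code bug=true terms: 0.032137 + 0.004889 = 0.037026
The normalizing constant is 0.045×0.882×0.956 + 0.8281×0.882×0.044 + 0.6753×0.118×0.956 + 0.941554×0.118×0.044 = 0.151149
P(genuine code bug | test failure) = 0.037026/0.151149 ≈ 0.2450

Now also conditioning on flaky test harness≠true:
P(test failure | ¬flaky test harness) = 0.045×0.956 + 0.8281×0.044 = 0.043020 + 0.036436 = 0.079456
The genuine code bug-present share is 0.8281×0.044 = 0.036436.
Hence the posterior is 0.036436/0.079456 ≈ 0.4586.
Ruling out flaky test harness raises the posterior on genuine code bug — the flip side of explaining away.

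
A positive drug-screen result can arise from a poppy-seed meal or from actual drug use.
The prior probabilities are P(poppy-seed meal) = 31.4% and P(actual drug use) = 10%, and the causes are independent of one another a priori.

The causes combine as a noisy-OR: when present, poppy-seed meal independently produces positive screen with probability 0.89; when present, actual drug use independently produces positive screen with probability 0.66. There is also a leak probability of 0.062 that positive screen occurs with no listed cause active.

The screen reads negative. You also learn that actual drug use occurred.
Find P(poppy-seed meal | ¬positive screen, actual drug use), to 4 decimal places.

P(poppy-seed meal | ¬positive screen, actual drug use) ≈ 0.0479

Under noisy-OR, P(positive screen | causes) = 1 − (1−0.062)·∏(1−qᵢ) over the active causes.
Numerator (weight on configurations with poppy-seed meal): 0.035081·0.314 = 0.011015
The normalizing constant is 0.31892·0.686 + 0.035081·0.314 = 0.229794
P(poppy-seed meal | ¬positive screen, actual drug use) = 0.011015/0.229794 ≈ 0.0479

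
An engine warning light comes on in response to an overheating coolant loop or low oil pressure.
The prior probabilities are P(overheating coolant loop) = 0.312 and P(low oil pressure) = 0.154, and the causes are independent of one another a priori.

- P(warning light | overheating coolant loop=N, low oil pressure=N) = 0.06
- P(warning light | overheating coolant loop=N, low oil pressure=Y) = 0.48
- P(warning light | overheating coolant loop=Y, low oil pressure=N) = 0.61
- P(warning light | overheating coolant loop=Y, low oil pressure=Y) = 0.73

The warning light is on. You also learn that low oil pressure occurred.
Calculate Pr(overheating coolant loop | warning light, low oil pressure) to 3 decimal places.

For the numerator, keep only overheating coolant loop=true terms: 0.73*0.312 = 0.227760
The normalizing constant is 0.48*0.688 + 0.73*0.312 = 0.558000
P(overheating coolant loop | warning light, low oil pressure) = 0.227760/0.558000 ≈ 0.408

Pr(overheating coolant loop | warning light, low oil pressure) ≈ 0.408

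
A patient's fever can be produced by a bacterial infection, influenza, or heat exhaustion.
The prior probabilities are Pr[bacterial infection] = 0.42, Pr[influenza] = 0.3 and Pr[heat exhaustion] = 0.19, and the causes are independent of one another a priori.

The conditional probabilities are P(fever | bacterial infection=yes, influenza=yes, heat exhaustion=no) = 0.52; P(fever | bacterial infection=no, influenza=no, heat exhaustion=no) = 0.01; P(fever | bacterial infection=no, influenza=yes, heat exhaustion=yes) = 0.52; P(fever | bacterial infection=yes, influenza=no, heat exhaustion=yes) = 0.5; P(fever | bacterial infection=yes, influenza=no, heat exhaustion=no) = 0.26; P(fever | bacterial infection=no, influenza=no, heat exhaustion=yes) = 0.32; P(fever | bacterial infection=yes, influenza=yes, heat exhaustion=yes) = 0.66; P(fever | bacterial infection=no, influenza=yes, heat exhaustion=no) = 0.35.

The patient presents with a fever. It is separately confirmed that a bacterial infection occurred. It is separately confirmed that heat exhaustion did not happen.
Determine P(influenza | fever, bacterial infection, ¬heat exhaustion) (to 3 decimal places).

P(influenza | fever, bacterial infection, ¬heat exhaustion) ≈ 0.462

Sum P(fever|·) weighted by the priors over both values of influenza:
  P(fever | bacterial infection, ¬heat exhaustion) = 0.26·0.7 + 0.52·0.3
        = 0.182000 + 0.156000 = 0.338000
Keeping only the influenza-present terms gives 0.156000, so
  P(influenza | fever, bacterial infection, ¬heat exhaustion) = 0.156000 / 0.338000 ≈ 0.462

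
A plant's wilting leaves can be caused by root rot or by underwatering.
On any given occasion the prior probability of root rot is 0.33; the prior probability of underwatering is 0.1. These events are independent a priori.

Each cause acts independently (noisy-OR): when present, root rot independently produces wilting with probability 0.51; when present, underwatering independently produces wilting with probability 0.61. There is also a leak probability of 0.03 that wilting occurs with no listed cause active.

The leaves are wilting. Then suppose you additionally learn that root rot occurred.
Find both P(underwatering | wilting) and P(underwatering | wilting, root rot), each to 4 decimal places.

P(underwatering | wilting) ≈ 0.2827; P(underwatering | wilting, root rot) ≈ 0.1471

Under noisy-OR, P(wilting | causes) = 1 − (1−0.03)·∏(1−qᵢ) over the active causes.
By total probability over the 4 (root rot, underwatering) configurations:
  P(wilting) = 0.03×0.67×0.9 + 0.6217×0.67×0.1 + 0.5247×0.33×0.9 + 0.814633×0.33×0.1
        = 0.018090 + 0.041654 + 0.155836 + 0.026883 = 0.242463
Keeping only the underwatering-present terms gives 0.068537, so
  P(underwatering | wilting) = 0.068537 / 0.242463 ≈ 0.2827

Now condition on the additional information:
Numerator (weight on configurations with underwatering): 0.814633×0.1 = 0.081463
The normalizing constant is 0.5247×0.9 + 0.814633×0.1 = 0.553693
P(underwatering | wilting, root rot) = 0.081463/0.553693 ≈ 0.1471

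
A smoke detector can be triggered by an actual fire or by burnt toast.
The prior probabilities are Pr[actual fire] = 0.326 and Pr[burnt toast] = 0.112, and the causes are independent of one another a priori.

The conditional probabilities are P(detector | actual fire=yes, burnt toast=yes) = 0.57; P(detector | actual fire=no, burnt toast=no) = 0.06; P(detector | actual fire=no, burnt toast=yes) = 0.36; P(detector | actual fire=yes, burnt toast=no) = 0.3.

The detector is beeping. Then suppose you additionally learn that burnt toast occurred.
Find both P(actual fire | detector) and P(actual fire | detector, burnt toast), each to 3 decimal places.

P(actual fire | detector) ≈ 0.631; P(actual fire | detector, burnt toast) ≈ 0.434

Enumerate the 4 (actual fire, burnt toast) configurations and weight by the priors:
  P(detector) = 0.06·0.674·0.888 + 0.36·0.674·0.112 + 0.3·0.326·0.888 + 0.57·0.326·0.112
        = 0.035911 + 0.027176 + 0.086846 + 0.020812 = 0.170745
Keeping only the actual fire-present terms gives 0.107658, so
  P(actual fire | detector) = 0.107658 / 0.170745 ≈ 0.631

With the extra evidence:
Sum P(detector|·) weighted by the priors over both values of actual fire:
  P(detector | burnt toast) = 0.36·0.674 + 0.57·0.326
        = 0.242640 + 0.185820 = 0.428460
Configurations with actual fire contribute 0.185820, so
  P(actual fire | detector, burnt toast) = 0.185820 / 0.428460 ≈ 0.434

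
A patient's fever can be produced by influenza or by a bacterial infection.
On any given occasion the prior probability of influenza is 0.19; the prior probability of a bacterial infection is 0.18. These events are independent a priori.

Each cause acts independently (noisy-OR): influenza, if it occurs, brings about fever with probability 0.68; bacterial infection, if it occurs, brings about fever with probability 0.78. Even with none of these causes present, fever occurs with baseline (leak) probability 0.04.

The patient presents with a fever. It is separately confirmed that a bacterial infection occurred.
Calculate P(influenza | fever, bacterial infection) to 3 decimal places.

Under noisy-OR, P(fever | causes) = 1 − (1−0.04)·∏(1−qᵢ) over the active causes.
Numerator (weight on configurations with influenza): 0.932416·0.19 = 0.177159
The normalizing constant is 0.7888·0.81 + 0.932416·0.19 = 0.816087
Posterior = 0.177159 / 0.816087 ≈ 0.217

P(influenza | fever, bacterial infection) ≈ 0.217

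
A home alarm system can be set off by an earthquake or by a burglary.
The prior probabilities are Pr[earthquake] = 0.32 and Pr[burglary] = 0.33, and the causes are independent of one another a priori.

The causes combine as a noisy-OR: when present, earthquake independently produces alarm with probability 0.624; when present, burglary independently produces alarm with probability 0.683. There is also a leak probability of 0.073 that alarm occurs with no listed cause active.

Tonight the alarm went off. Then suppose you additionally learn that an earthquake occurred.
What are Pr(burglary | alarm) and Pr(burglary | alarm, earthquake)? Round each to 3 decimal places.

Pr(burglary | alarm) ≈ 0.593; Pr(burglary | alarm, earthquake) ≈ 0.402

Under noisy-OR, P(alarm | causes) = 1 − (1−0.073)·∏(1−qᵢ) over the active causes.
Weight on burglary=true, given the evidence: 0.158458 + 0.093932 = 0.252390
Normalizer over all consistent configurations: 0.073×0.68×0.67 + 0.706141×0.68×0.33 + 0.651448×0.32×0.67 + 0.889509×0.32×0.33 = 0.425319
P(burglary | alarm) = 0.252390/0.425319 ≈ 0.593

Now also conditioning on earthquake=true:
By total probability over both values of burglary:
  P(alarm | earthquake) = 0.651448×0.67 + 0.889509×0.33
        = 0.436470 + 0.293538 = 0.730008
Configurations with burglary contribute 0.293538, so
  P(burglary | alarm, earthquake) = 0.293538 / 0.730008 ≈ 0.402
This is intercausal reasoning (explaining away): once earthquake accounts for the alarm, burglary becomes less likely.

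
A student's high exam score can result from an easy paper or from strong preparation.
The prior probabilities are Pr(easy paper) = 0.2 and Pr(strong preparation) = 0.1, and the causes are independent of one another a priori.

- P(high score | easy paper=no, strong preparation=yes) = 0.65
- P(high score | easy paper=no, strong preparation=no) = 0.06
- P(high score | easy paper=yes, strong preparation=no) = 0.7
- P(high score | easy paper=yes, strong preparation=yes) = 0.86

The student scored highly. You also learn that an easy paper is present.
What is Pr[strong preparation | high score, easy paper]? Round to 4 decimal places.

P(high score | easy paper) = 0.7×0.9 + 0.86×0.1 = 0.630000 + 0.086000 = 0.716000
The strong preparation-present share is 0.86×0.1 = 0.086000.
Hence the posterior is 0.086000/0.716000 ≈ 0.1201.

Pr[strong preparation | high score, easy paper] ≈ 0.1201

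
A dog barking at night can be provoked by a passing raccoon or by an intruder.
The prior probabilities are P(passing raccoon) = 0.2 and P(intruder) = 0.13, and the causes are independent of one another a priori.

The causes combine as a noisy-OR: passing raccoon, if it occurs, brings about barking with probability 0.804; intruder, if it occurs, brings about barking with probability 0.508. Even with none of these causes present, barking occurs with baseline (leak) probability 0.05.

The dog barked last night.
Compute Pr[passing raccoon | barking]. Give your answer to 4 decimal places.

Pr[passing raccoon | barking] ≈ 0.6469

Under noisy-OR, P(barking | causes) = 1 − (1−0.05)·∏(1−qᵢ) over the active causes.
Sum P(barking|·) weighted by the priors over the 4 (passing raccoon, intruder) configurations:
  P(barking) = 0.05*0.8*0.87 + 0.5326*0.8*0.13 + 0.8138*0.2*0.87 + 0.90839*0.2*0.13
        = 0.034800 + 0.055390 + 0.141601 + 0.023618 = 0.255409
Configurations with passing raccoon contribute 0.165219, so
  P(passing raccoon | barking) = 0.165219 / 0.255409 ≈ 0.6469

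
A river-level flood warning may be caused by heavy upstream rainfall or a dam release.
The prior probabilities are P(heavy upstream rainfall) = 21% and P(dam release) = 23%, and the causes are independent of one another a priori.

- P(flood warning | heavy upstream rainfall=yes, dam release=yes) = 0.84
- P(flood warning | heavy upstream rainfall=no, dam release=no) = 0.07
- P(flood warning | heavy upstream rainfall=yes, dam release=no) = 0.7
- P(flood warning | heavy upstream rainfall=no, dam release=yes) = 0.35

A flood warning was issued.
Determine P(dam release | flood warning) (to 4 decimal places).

P(flood warning) = 0.07·0.79·0.77 + 0.35·0.79·0.23 + 0.7·0.21·0.77 + 0.84·0.21·0.23 = 0.042581 + 0.063595 + 0.113190 + 0.040572 = 0.259938
The dam release-present share is 0.063595 + 0.040572 = 0.104167.
P(dam release | flood warning) = 0.104167 / 0.259938 ≈ 0.4007

P(dam release | flood warning) ≈ 0.4007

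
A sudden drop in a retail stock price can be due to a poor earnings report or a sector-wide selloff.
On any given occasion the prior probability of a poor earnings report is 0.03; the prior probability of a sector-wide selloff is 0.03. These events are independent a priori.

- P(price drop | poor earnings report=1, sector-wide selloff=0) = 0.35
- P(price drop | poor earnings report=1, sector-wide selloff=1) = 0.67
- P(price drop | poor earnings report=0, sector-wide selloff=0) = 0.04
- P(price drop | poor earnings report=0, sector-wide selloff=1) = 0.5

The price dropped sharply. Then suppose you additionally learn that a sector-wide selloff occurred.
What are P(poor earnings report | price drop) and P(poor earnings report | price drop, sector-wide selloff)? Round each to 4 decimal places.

P(price drop) = 0.04×0.97×0.97 + 0.5×0.97×0.03 + 0.35×0.03×0.97 + 0.67×0.03×0.03 = 0.037636 + 0.014550 + 0.010185 + 0.000603 = 0.062974
Restricting to configurations with poor earnings report present: 0.010185 + 0.000603 = 0.010788.
So P(poor earnings report | price drop) = 0.010788/0.062974 ≈ 0.1713.

Now also conditioning on sector-wide selloff=true:
P(price drop | sector-wide selloff) = 0.5·0.97 + 0.67·0.03 = 0.485000 + 0.020100 = 0.505100
Restricting to configurations with poor earnings report present: 0.67·0.03 = 0.020100.
Hence the posterior is 0.020100/0.505100 ≈ 0.0398.

P(poor earnings report | price drop) ≈ 0.1713; P(poor earnings report | price drop, sector-wide selloff) ≈ 0.0398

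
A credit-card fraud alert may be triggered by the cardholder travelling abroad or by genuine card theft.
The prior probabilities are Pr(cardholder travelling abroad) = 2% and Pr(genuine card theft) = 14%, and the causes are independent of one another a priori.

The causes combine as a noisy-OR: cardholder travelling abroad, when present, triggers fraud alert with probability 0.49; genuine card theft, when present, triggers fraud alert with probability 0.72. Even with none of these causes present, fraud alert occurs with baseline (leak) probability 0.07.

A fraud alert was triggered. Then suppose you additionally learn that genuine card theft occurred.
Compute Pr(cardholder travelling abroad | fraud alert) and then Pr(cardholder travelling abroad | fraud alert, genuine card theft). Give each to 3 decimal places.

Pr(cardholder travelling abroad | fraud alert) ≈ 0.067; Pr(cardholder travelling abroad | fraud alert, genuine card theft) ≈ 0.023

Under noisy-OR, P(fraud alert | causes) = 1 − (1−0.07)·∏(1−qᵢ) over the active causes.
Weight on cardholder travelling abroad=true, given the evidence: 0.009042 + 0.002428 = 0.011470
Normalizer over all consistent configurations: 0.07·0.98·0.86 + 0.7396·0.98·0.14 + 0.5257·0.02·0.86 + 0.867196·0.02·0.14 = 0.171939
P(cardholder travelling abroad | fraud alert) = 0.011470/0.171939 ≈ 0.067

Now condition on the additional information:
By total probability over both values of cardholder travelling abroad:
  P(fraud alert | genuine card theft) = 0.7396·0.98 + 0.867196·0.02
        = 0.724808 + 0.017344 = 0.742152
Keeping only the cardholder travelling abroad-present terms gives 0.017344, so
  P(cardholder travelling abroad | fraud alert, genuine card theft) = 0.017344 / 0.742152 ≈ 0.023
Conditioning on genuine card theft lowers the posterior on cardholder travelling abroad: the classic explaining-away effect in a common-effect structure.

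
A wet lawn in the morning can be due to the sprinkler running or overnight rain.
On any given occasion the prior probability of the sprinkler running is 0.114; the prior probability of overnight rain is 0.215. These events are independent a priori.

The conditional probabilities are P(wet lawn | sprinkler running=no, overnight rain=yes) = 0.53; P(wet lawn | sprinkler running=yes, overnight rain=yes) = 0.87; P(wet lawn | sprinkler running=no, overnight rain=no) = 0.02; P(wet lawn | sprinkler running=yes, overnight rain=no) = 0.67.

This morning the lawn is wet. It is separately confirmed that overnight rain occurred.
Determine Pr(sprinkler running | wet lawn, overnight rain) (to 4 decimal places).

Pr(sprinkler running | wet lawn, overnight rain) ≈ 0.1744

P(wet lawn | overnight rain) = 0.53·0.886 + 0.87·0.114 = 0.469580 + 0.099180 = 0.568760
The sprinkler running-present share is 0.87·0.114 = 0.099180.
Hence the posterior is 0.099180/0.568760 ≈ 0.1744.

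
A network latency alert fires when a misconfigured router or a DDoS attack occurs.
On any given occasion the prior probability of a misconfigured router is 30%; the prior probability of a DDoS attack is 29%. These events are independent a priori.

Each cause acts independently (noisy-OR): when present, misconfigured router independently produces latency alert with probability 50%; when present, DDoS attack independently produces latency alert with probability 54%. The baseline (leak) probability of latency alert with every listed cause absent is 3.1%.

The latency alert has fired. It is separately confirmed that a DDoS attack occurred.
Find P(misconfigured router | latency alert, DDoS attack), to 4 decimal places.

Under noisy-OR, P(latency alert | causes) = 1 − (1−0.031)·∏(1−qᵢ) over the active causes.
Sum P(latency alert|·) weighted by the priors over both values of misconfigured router:
  P(latency alert | DDoS attack) = 0.55426·0.7 + 0.77713·0.3
        = 0.387982 + 0.233139 = 0.621121
The terms with misconfigured router present sum to 0.233139, so
  P(misconfigured router | latency alert, DDoS attack) = 0.233139 / 0.621121 ≈ 0.3754

P(misconfigured router | latency alert, DDoS attack) ≈ 0.3754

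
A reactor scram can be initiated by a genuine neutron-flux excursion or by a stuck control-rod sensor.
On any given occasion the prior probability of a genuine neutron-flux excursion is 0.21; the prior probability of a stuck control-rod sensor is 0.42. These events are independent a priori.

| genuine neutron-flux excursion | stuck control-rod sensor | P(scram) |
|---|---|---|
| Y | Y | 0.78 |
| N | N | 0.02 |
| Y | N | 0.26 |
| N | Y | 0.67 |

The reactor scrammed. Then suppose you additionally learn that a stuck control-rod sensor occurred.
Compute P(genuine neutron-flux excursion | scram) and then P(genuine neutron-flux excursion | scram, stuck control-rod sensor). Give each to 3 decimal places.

Enumerate the 4 (genuine neutron-flux excursion, stuck control-rod sensor) configurations and weight by the priors:
  P(scram) = 0.02*0.79*0.58 + 0.67*0.79*0.42 + 0.26*0.21*0.58 + 0.78*0.21*0.42
        = 0.009164 + 0.222306 + 0.031668 + 0.068796 = 0.331934
Configurations with genuine neutron-flux excursion contribute 0.100464, so
  P(genuine neutron-flux excursion | scram) = 0.100464 / 0.331934 ≈ 0.303

With the extra evidence:
Weight on genuine neutron-flux excursion=true, given the evidence: 0.78*0.21 = 0.163800
Normalizer over all consistent configurations: 0.67*0.79 + 0.78*0.21 = 0.693100
P(genuine neutron-flux excursion | scram, stuck control-rod sensor) = 0.163800/0.693100 ≈ 0.236
This is intercausal reasoning (explaining away): once stuck control-rod sensor accounts for the scram, genuine neutron-flux excursion becomes less likely.

P(genuine neutron-flux excursion | scram) ≈ 0.303; P(genuine neutron-flux excursion | scram, stuck control-rod sensor) ≈ 0.236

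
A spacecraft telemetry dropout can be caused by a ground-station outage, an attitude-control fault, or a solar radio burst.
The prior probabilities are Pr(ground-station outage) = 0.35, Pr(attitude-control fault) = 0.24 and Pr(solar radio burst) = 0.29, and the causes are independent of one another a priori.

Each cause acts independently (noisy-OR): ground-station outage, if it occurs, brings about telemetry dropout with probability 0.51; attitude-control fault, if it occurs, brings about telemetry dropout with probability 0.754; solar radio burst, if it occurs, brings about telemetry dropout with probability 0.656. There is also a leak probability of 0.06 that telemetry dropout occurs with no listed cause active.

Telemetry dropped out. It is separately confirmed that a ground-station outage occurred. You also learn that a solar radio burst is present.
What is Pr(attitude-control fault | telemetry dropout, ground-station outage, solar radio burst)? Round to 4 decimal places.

Under noisy-OR, P(telemetry dropout | causes) = 1 − (1−0.06)·∏(1−qᵢ) over the active causes.
For the numerator, keep only attitude-control fault=true terms: 0.961022·0.24 = 0.230645
Normalizer over all consistent configurations: 0.841554·0.76 + 0.961022·0.24 = 0.870226
P(attitude-control fault | telemetry dropout, ground-station outage, solar radio burst) = 0.230645/0.870226 ≈ 0.2650

Pr(attitude-control fault | telemetry dropout, ground-station outage, solar radio burst) ≈ 0.2650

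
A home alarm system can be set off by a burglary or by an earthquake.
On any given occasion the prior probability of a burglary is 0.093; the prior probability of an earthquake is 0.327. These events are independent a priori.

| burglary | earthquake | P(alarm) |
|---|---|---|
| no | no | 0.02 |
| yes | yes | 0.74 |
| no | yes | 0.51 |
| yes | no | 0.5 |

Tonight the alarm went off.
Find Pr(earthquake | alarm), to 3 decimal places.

Sum P(alarm|·) weighted by the priors over the 4 (burglary, earthquake) configurations:
  P(alarm) = 0.02×0.907×0.673 + 0.51×0.907×0.327 + 0.5×0.093×0.673 + 0.74×0.093×0.327
        = 0.012208 + 0.151260 + 0.031295 + 0.022504 = 0.217267
Keeping only the earthquake-present terms gives 0.173764, so
  P(earthquake | alarm) = 0.173764 / 0.217267 ≈ 0.800

Pr(earthquake | alarm) ≈ 0.800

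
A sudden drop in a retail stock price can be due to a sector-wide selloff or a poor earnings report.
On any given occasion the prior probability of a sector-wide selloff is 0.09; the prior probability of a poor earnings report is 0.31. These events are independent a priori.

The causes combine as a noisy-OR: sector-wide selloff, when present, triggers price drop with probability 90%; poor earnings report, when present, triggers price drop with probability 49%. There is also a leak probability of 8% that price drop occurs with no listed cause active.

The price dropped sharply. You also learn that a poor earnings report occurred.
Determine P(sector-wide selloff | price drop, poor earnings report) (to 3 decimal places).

P(sector-wide selloff | price drop, poor earnings report) ≈ 0.151

Under noisy-OR, P(price drop | causes) = 1 − (1−0.08)·∏(1−qᵢ) over the active causes.
Sum P(price drop|·) weighted by the priors over both values of sector-wide selloff:
  P(price drop | poor earnings report) = 0.5308·0.91 + 0.95308·0.09
        = 0.483028 + 0.085777 = 0.568805
Keeping only the sector-wide selloff-present terms gives 0.085777, so
  P(sector-wide selloff | price drop, poor earnings report) = 0.085777 / 0.568805 ≈ 0.151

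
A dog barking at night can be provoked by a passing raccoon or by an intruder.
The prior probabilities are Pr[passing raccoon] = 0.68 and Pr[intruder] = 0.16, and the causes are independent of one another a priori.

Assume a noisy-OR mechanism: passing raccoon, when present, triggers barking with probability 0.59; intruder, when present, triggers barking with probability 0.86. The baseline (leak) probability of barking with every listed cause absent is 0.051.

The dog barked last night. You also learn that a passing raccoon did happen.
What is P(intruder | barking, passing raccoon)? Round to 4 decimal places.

P(intruder | barking, passing raccoon) ≈ 0.2277

Under noisy-OR, P(barking | causes) = 1 − (1−0.051)·∏(1−qᵢ) over the active causes.
Enumerate both values of intruder and weight by the priors:
  P(barking | passing raccoon) = 0.61091·0.84 + 0.945527·0.16
        = 0.513164 + 0.151284 = 0.664448
The terms with intruder present sum to 0.151284, so
  P(intruder | barking, passing raccoon) = 0.151284 / 0.664448 ≈ 0.2277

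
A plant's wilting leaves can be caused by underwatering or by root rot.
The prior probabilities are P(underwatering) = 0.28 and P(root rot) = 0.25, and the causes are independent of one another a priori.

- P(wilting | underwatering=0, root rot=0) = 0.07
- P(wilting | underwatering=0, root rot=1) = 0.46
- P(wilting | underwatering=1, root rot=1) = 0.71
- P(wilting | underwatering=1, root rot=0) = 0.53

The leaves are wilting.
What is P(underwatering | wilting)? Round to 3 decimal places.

Enumerate the 4 (underwatering, root rot) configurations and weight by the priors:
  P(wilting) = 0.07×0.72×0.75 + 0.46×0.72×0.25 + 0.53×0.28×0.75 + 0.71×0.28×0.25
        = 0.037800 + 0.082800 + 0.111300 + 0.049700 = 0.281600
The terms with underwatering present sum to 0.161000, so
  P(underwatering | wilting) = 0.161000 / 0.281600 ≈ 0.572

P(underwatering | wilting) ≈ 0.572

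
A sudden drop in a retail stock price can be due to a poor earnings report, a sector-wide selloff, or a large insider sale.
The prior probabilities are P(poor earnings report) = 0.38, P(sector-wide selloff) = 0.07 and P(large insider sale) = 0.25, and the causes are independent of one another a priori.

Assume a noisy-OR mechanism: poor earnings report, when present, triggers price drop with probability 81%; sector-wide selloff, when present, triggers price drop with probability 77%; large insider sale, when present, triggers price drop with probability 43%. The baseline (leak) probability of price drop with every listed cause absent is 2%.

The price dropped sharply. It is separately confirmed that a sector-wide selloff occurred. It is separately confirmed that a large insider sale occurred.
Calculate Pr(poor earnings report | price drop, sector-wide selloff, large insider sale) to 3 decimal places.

Pr(poor earnings report | price drop, sector-wide selloff, large insider sale) ≈ 0.407

Under noisy-OR, P(price drop | causes) = 1 − (1−0.02)·∏(1−qᵢ) over the active causes.
P(price drop | sector-wide selloff, large insider sale) = 0.871522*0.62 + 0.975589*0.38 = 0.540344 + 0.370724 = 0.911068
Of this, 0.370724 comes from 0.975589*0.38 (the poor earnings report=true cases).
So P(poor earnings report | price drop, sector-wide selloff, large insider sale) = 0.370724/0.911068 ≈ 0.407.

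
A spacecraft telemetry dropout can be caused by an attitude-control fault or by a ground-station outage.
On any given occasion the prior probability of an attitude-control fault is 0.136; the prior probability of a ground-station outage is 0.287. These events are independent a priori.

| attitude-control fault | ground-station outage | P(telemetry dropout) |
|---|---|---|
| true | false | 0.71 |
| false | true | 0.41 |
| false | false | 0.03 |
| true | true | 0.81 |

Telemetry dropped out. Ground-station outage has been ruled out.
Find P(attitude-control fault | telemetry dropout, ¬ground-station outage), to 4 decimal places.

P(attitude-control fault | telemetry dropout, ¬ground-station outage) ≈ 0.7884

P(telemetry dropout | ¬ground-station outage) = 0.03*0.864 + 0.71*0.136 = 0.025920 + 0.096560 = 0.122480
The attitude-control fault-present share is 0.71*0.136 = 0.096560.
Hence the posterior is 0.096560/0.122480 ≈ 0.7884.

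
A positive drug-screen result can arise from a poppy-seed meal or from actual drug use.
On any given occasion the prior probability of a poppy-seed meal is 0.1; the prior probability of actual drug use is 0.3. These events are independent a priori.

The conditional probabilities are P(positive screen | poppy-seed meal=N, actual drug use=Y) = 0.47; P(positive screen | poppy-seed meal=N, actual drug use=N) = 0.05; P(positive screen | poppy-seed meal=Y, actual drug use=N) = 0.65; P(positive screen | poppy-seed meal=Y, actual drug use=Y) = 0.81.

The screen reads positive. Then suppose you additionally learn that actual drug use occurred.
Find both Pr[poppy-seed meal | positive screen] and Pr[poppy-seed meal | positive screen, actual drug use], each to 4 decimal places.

Pr[poppy-seed meal | positive screen] ≈ 0.3059; Pr[poppy-seed meal | positive screen, actual drug use] ≈ 0.1607

Enumerate the 4 (poppy-seed meal, actual drug use) configurations and weight by the priors:
  P(positive screen) = 0.05×0.9×0.7 + 0.47×0.9×0.3 + 0.65×0.1×0.7 + 0.81×0.1×0.3
        = 0.031500 + 0.126900 + 0.045500 + 0.024300 = 0.228200
Configurations with poppy-seed meal contribute 0.069800, so
  P(poppy-seed meal | positive screen) = 0.069800 / 0.228200 ≈ 0.3059

With the extra evidence:
Weight on poppy-seed meal=true, given the evidence: 0.81×0.1 = 0.081000
The normalizing constant is 0.47×0.9 + 0.81×0.1 = 0.504000
P(poppy-seed meal | positive screen, actual drug use) = 0.081000/0.504000 ≈ 0.1607
Conditioning on actual drug use lowers the posterior on poppy-seed meal: the classic explaining-away effect in a common-effect structure.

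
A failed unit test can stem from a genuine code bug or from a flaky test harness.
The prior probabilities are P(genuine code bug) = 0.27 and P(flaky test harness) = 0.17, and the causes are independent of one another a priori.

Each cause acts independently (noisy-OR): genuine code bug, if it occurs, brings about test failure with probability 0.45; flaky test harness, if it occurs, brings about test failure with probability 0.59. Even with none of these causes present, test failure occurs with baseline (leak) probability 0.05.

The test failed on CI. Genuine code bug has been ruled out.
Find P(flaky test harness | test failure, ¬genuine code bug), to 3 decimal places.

P(flaky test harness | test failure, ¬genuine code bug) ≈ 0.714

Under noisy-OR, P(test failure | causes) = 1 − (1−0.05)·∏(1−qᵢ) over the active causes.
By total probability over both values of flaky test harness:
  P(test failure | ¬genuine code bug) = 0.05·0.83 + 0.6105·0.17
        = 0.041500 + 0.103785 = 0.145285
Configurations with flaky test harness contribute 0.103785, so
  P(flaky test harness | test failure, ¬genuine code bug) = 0.103785 / 0.145285 ≈ 0.714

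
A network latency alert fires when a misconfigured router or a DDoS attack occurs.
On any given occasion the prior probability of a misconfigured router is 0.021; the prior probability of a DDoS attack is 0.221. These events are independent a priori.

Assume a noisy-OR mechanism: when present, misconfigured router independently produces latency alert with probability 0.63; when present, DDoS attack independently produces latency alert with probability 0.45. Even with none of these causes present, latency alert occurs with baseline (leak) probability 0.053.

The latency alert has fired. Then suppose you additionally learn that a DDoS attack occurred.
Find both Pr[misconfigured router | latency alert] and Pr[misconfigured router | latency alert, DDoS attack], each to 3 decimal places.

Under noisy-OR, P(latency alert | causes) = 1 − (1−0.053)·∏(1−qᵢ) over the active causes.
By total probability over the 4 (misconfigured router, DDoS attack) configurations:
  P(latency alert) = 0.053×0.979×0.779 + 0.47915×0.979×0.221 + 0.64961×0.021×0.779 + 0.807285×0.021×0.221
        = 0.040420 + 0.103668 + 0.010627 + 0.003747 = 0.158462
Configurations with misconfigured router contribute 0.014374, so
  P(misconfigured router | latency alert) = 0.014374 / 0.158462 ≈ 0.091

Now also conditioning on DDoS attack=true:
Numerator (weight on configurations with misconfigured router): 0.807285*0.021 = 0.016953
Denominator P(latency alert | DDoS attack): 0.47915*0.979 + 0.807285*0.021 = 0.486041
Posterior = 0.016953 / 0.486041 ≈ 0.035
The drop from 0.091 to 0.035 is the explaining-away (discounting) effect.

Pr[misconfigured router | latency alert] ≈ 0.091; Pr[misconfigured router | latency alert, DDoS attack] ≈ 0.035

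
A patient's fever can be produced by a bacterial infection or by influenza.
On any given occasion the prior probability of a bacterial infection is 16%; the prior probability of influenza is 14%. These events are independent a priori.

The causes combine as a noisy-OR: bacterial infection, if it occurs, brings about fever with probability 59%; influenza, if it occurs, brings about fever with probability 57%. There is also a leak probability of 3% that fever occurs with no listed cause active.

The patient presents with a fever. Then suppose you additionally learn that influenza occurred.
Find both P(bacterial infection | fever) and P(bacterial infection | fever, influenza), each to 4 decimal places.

Under noisy-OR, P(fever | causes) = 1 − (1−0.03)·∏(1−qᵢ) over the active causes.
P(fever) = 0.03×0.84×0.86 + 0.5829×0.84×0.14 + 0.6023×0.16×0.86 + 0.828989×0.16×0.14 = 0.021672 + 0.068549 + 0.082876 + 0.018569 = 0.191666
The bacterial infection-present share is 0.082876 + 0.018569 = 0.101445.
Hence the posterior is 0.101445/0.191666 ≈ 0.5293.

With the extra evidence:
Enumerate both values of bacterial infection and weight by the priors:
  P(fever | influenza) = 0.5829×0.84 + 0.828989×0.16
        = 0.489636 + 0.132638 = 0.622274
Keeping only the bacterial infection-present terms gives 0.132638, so
  P(bacterial infection | fever, influenza) = 0.132638 / 0.622274 ≈ 0.2132
Conditioning on influenza lowers the posterior on bacterial infection: the classic explaining-away effect in a common-effect structure.

P(bacterial infection | fever) ≈ 0.5293; P(bacterial infection | fever, influenza) ≈ 0.2132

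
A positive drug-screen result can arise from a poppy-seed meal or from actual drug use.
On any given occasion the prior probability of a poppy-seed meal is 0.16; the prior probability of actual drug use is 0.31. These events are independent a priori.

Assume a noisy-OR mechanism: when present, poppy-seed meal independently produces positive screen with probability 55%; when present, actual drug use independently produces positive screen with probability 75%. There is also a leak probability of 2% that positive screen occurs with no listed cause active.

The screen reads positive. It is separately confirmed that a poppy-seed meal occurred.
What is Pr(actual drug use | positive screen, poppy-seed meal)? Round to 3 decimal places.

Pr(actual drug use | positive screen, poppy-seed meal) ≈ 0.417

Under noisy-OR, P(positive screen | causes) = 1 − (1−0.02)·∏(1−qᵢ) over the active causes.
By total probability over both values of actual drug use:
  P(positive screen | poppy-seed meal) = 0.559×0.69 + 0.88975×0.31
        = 0.385710 + 0.275823 = 0.661533
Configurations with actual drug use contribute 0.275823, so
  P(actual drug use | positive screen, poppy-seed meal) = 0.275823 / 0.661533 ≈ 0.417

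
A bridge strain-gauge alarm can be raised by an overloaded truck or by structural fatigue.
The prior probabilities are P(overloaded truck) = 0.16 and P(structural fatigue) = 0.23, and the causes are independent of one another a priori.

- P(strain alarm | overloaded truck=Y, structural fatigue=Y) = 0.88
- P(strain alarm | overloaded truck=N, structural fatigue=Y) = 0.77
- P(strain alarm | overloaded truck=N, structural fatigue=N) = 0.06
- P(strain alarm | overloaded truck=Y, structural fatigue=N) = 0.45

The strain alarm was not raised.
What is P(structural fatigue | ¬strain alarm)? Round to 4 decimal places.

P(structural fatigue | ¬strain alarm) ≈ 0.0674

For the numerator, keep only structural fatigue=true terms: 0.044436 + 0.004416 = 0.048852
Normalizer over all consistent configurations: 0.94×0.84×0.77 + 0.23×0.84×0.23 + 0.55×0.16×0.77 + 0.12×0.16×0.23 = 0.724604
Posterior = 0.048852 / 0.724604 ≈ 0.0674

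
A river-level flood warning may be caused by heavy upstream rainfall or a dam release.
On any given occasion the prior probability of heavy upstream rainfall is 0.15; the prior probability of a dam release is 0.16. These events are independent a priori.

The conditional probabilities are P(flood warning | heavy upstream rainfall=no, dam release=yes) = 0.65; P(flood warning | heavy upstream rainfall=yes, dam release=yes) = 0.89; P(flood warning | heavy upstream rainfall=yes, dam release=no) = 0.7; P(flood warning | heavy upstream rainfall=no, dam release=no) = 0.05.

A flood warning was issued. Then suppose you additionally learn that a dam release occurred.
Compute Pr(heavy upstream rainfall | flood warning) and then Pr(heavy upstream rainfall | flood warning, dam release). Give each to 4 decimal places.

P(flood warning) = 0.05×0.85×0.84 + 0.65×0.85×0.16 + 0.7×0.15×0.84 + 0.89×0.15×0.16 = 0.035700 + 0.088400 + 0.088200 + 0.021360 = 0.233660
Of this, 0.109560 comes from 0.088200 + 0.021360 (the heavy upstream rainfall=true cases).
So P(heavy upstream rainfall | flood warning) = 0.109560/0.233660 ≈ 0.4689.

Now also conditioning on dam release=true:
For the numerator, keep only heavy upstream rainfall=true terms: 0.89×0.15 = 0.133500
Normalizer over all consistent configurations: 0.65×0.85 + 0.89×0.15 = 0.686000
Posterior = 0.133500 / 0.686000 ≈ 0.1946
The drop from 0.4689 to 0.1946 is the explaining-away (discounting) effect.

Pr(heavy upstream rainfall | flood warning) ≈ 0.4689; Pr(heavy upstream rainfall | flood warning, dam release) ≈ 0.1946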